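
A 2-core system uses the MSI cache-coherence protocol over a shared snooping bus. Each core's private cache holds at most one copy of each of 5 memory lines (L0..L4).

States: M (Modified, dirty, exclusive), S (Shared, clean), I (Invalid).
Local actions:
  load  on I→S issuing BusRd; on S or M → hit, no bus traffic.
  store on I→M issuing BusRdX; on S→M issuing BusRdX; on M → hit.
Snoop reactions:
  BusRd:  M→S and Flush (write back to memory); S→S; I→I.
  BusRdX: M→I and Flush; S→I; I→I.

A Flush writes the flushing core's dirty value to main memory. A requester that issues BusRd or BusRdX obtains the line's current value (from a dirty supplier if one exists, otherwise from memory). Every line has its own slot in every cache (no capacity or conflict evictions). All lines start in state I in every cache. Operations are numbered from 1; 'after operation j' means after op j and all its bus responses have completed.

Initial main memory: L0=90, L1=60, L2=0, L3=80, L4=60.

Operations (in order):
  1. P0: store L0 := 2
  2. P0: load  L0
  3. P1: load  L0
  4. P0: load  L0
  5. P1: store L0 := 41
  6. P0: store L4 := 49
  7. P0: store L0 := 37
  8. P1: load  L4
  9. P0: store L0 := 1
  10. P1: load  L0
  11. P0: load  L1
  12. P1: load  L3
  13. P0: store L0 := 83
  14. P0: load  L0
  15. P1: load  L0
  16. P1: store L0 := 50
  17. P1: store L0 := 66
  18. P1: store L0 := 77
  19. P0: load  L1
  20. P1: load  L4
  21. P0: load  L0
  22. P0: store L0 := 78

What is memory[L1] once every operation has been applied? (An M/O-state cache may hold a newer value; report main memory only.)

step 1: P0: store L0 := 2  ⟶  MI  (L0)  txn=BusRdX  M[L0]=90
step 2: P0: load  L0  ⟶  MI  (L0)  txn=∅  M[L0]=90
step 3: P1: load  L0  ⟶  SS  (L0)  txn=BusRd+Flush  M[L0]=2
step 4: P0: load  L0  ⟶  SS  (L0)  txn=∅  M[L0]=2
step 5: P1: store L0 := 41  ⟶  IM  (L0)  txn=BusRdX  M[L0]=2
step 6: P0: store L4 := 49  ⟶  MI  (L4)  txn=BusRdX  M[L4]=60
step 7: P0: store L0 := 37  ⟶  MI  (L0)  txn=BusRdX+Flush  M[L0]=41
step 8: P1: load  L4  ⟶  SS  (L4)  txn=BusRd+Flush  M[L4]=49
step 9: P0: store L0 := 1  ⟶  MI  (L0)  txn=∅  M[L0]=41
step 10: P1: load  L0  ⟶  SS  (L0)  txn=BusRd+Flush  M[L0]=1
step 11: P0: load  L1  ⟶  SI  (L1)  txn=BusRd  M[L1]=60
step 12: P1: load  L3  ⟶  IS  (L3)  txn=BusRd  M[L3]=80
step 13: P0: store L0 := 83  ⟶  MI  (L0)  txn=BusRdX  M[L0]=1
step 14: P0: load  L0  ⟶  MI  (L0)  txn=∅  M[L0]=1
step 15: P1: load  L0  ⟶  SS  (L0)  txn=BusRd+Flush  M[L0]=83
step 16: P1: store L0 := 50  ⟶  IM  (L0)  txn=BusRdX  M[L0]=83
step 17: P1: store L0 := 66  ⟶  IM  (L0)  txn=∅  M[L0]=83
step 18: P1: store L0 := 77  ⟶  IM  (L0)  txn=∅  M[L0]=83
step 19: P0: load  L1  ⟶  SI  (L1)  txn=∅  M[L1]=60
step 20: P1: load  L4  ⟶  SS  (L4)  txn=∅  M[L4]=49
step 21: P0: load  L0  ⟶  SS  (L0)  txn=BusRd+Flush  M[L0]=77
step 22: P0: store L0 := 78  ⟶  MI  (L0)  txn=BusRdX  M[L0]=77

memory[L1] = 60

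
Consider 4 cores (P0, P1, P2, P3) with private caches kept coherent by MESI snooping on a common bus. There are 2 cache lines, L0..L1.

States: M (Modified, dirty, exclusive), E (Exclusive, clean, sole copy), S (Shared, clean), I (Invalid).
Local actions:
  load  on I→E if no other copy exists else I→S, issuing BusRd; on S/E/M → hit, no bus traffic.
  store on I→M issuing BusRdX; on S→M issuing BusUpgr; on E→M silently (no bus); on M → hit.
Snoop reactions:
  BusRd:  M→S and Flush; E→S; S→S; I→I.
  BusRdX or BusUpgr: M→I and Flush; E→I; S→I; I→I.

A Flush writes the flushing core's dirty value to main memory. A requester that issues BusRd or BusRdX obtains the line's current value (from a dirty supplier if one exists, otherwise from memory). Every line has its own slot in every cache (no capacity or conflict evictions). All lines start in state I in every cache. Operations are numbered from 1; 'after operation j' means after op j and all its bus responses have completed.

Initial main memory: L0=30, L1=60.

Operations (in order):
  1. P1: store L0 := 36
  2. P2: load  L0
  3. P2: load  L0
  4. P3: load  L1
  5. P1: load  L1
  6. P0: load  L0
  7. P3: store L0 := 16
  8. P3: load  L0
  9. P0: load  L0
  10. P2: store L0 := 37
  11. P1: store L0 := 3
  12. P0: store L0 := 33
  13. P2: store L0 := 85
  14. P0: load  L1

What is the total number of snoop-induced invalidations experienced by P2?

invalidations = 2

step 1: P1: store L0 := 36  ⟶  IMII  (L0)  txn=BusRdX  M[L0]=30
step 2: P2: load  L0  ⟶  ISSI  (L0)  txn=BusRd+Flush  M[L0]=36
step 3: P2: load  L0  ⟶  ISSI  (L0)  txn=∅  M[L0]=36
step 4: P3: load  L1  ⟶  IIIE  (L1)  txn=BusRd  M[L1]=60
step 5: P1: load  L1  ⟶  ISIS  (L1)  txn=BusRd  M[L1]=60
step 6: P0: load  L0  ⟶  SSSI  (L0)  txn=BusRd  M[L0]=36
step 7: P3: store L0 := 16  ⟶  IIIM  (L0)  txn=BusRdX  M[L0]=36
step 8: P3: load  L0  ⟶  IIIM  (L0)  txn=∅  M[L0]=36
step 9: P0: load  L0  ⟶  SIIS  (L0)  txn=BusRd+Flush  M[L0]=16
step 10: P2: store L0 := 37  ⟶  IIMI  (L0)  txn=BusRdX  M[L0]=16
step 11: P1: store L0 := 3  ⟶  IMII  (L0)  txn=BusRdX+Flush  M[L0]=37
step 12: P0: store L0 := 33  ⟶  MIII  (L0)  txn=BusRdX+Flush  M[L0]=3
step 13: P2: store L0 := 85  ⟶  IIMI  (L0)  txn=BusRdX+Flush  M[L0]=33
step 14: P0: load  L1  ⟶  SSIS  (L1)  txn=BusRd  M[L1]=60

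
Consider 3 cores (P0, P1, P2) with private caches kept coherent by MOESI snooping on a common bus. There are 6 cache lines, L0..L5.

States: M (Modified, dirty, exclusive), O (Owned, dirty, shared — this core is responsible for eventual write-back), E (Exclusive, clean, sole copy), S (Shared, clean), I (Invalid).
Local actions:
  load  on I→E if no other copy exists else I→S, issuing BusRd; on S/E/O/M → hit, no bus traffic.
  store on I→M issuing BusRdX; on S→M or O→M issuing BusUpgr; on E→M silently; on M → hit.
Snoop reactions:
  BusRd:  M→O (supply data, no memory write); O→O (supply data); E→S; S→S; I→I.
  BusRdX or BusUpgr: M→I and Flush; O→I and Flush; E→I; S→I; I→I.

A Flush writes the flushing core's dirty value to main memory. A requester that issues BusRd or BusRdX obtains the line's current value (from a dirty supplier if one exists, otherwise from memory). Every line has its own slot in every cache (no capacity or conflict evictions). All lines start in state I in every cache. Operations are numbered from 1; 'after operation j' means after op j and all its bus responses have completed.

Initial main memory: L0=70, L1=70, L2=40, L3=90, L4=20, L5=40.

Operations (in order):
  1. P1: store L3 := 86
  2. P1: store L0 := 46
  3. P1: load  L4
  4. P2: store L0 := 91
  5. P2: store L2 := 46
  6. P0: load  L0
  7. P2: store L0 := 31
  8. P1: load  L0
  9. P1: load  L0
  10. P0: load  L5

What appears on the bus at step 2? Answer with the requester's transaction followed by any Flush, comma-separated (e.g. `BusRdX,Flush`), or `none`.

bus = BusRdX

step 1: P1: store L3 := 86  ⟶  IMI  (L3)  txn=BusRdX  M[L3]=90
step 2: P1: store L0 := 46  ⟶  IMI  (L0)  txn=BusRdX  M[L0]=70
step 3: P1: load  L4  ⟶  IEI  (L4)  txn=BusRd  M[L4]=20
step 4: P2: store L0 := 91  ⟶  IIM  (L0)  txn=BusRdX+Flush  M[L0]=46
step 5: P2: store L2 := 46  ⟶  IIM  (L2)  txn=BusRdX  M[L2]=40
step 6: P0: load  L0  ⟶  SIO  (L0)  txn=BusRd  M[L0]=46
step 7: P2: store L0 := 31  ⟶  IIM  (L0)  txn=BusUpgr  M[L0]=46
step 8: P1: load  L0  ⟶  ISO  (L0)  txn=BusRd  M[L0]=46
step 9: P1: load  L0  ⟶  ISO  (L0)  txn=∅  M[L0]=46
step 10: P0: load  L5  ⟶  EII  (L5)  txn=BusRd  M[L5]=40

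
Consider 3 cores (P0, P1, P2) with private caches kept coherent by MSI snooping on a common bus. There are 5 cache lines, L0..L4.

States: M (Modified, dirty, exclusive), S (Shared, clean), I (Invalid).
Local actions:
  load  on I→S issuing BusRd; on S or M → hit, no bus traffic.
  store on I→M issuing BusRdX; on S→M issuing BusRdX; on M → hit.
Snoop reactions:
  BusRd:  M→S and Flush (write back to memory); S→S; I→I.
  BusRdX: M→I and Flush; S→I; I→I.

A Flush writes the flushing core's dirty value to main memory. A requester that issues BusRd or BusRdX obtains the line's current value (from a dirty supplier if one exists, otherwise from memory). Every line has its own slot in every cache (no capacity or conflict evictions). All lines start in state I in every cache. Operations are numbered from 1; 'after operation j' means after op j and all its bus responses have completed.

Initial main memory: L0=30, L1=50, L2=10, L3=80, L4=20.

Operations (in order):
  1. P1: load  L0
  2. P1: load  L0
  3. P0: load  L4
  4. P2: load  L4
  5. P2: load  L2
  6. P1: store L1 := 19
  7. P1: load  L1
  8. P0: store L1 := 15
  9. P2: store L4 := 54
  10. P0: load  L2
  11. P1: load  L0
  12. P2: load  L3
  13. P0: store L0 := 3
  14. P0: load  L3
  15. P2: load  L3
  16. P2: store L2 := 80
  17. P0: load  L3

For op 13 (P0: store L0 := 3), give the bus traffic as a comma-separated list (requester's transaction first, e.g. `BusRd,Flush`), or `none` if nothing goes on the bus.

  op1 P1: load  L0 → I/S/I on L0; bus BusRd; mem=30
  op2 P1: load  L0 → I/S/I on L0; bus (none); mem=30
  op3 P0: load  L4 → S/I/I on L4; bus BusRd; mem=20
  op4 P2: load  L4 → S/I/S on L4; bus BusRd; mem=20
  op5 P2: load  L2 → I/I/S on L2; bus BusRd; mem=10
  op6 P1: store L1 := 19 → I/M/I on L1; bus BusRdX; mem=50
  op7 P1: load  L1 → I/M/I on L1; bus (none); mem=50
  op8 P0: store L1 := 15 → M/I/I on L1; bus BusRdX Flush; mem=19
  op9 P2: store L4 := 54 → I/I/M on L4; bus BusRdX; mem=20
  op10 P0: load  L2 → S/I/S on L2; bus BusRd; mem=10
  op11 P1: load  L0 → I/S/I on L0; bus (none); mem=30
  op12 P2: load  L3 → I/I/S on L3; bus BusRd; mem=80
  op13 P0: store L0 := 3 → M/I/I on L0; bus BusRdX; mem=30
  op14 P0: load  L3 → S/I/S on L3; bus BusRd; mem=80
  op15 P2: load  L3 → S/I/S on L3; bus (none); mem=80
  op16 P2: store L2 := 80 → I/I/M on L2; bus BusRdX; mem=10
  op17 P0: load  L3 → S/I/S on L3; bus (none); mem=80

bus = BusRdX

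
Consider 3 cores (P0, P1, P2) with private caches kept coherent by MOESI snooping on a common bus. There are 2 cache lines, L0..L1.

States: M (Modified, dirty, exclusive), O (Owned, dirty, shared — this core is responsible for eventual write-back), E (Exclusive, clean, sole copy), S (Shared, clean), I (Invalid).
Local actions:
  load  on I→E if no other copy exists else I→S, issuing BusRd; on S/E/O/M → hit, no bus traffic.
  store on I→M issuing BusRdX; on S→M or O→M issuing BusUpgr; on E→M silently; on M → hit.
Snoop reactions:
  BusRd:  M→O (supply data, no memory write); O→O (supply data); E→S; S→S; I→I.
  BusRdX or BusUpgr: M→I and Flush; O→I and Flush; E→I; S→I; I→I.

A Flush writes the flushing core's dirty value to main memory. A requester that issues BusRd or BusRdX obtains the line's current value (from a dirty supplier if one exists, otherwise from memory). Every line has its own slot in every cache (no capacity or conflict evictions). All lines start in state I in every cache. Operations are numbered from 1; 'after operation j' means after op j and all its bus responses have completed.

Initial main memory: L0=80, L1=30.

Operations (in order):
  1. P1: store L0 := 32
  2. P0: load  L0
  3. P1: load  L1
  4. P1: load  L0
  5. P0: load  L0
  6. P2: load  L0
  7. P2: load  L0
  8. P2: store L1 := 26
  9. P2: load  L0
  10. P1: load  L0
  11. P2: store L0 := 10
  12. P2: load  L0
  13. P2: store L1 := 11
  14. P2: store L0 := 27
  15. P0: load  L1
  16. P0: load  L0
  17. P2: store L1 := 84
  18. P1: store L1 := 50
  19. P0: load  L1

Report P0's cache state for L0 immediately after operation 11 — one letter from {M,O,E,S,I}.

state = I

step 1: P1: store L0 := 32  ⟶  IMI  (L0)  txn=BusRdX  M[L0]=80
step 2: P0: load  L0  ⟶  SOI  (L0)  txn=BusRd  M[L0]=80
step 3: P1: load  L1  ⟶  IEI  (L1)  txn=BusRd  M[L1]=30
step 4: P1: load  L0  ⟶  SOI  (L0)  txn=∅  M[L0]=80
step 5: P0: load  L0  ⟶  SOI  (L0)  txn=∅  M[L0]=80
step 6: P2: load  L0  ⟶  SOS  (L0)  txn=BusRd  M[L0]=80
step 7: P2: load  L0  ⟶  SOS  (L0)  txn=∅  M[L0]=80
step 8: P2: store L1 := 26  ⟶  IIM  (L1)  txn=BusRdX  M[L1]=30
step 9: P2: load  L0  ⟶  SOS  (L0)  txn=∅  M[L0]=80
step 10: P1: load  L0  ⟶  SOS  (L0)  txn=∅  M[L0]=80
step 11: P2: store L0 := 10  ⟶  IIM  (L0)  txn=BusUpgr+Flush  M[L0]=32
step 12: P2: load  L0  ⟶  IIM  (L0)  txn=∅  M[L0]=32
step 13: P2: store L1 := 11  ⟶  IIM  (L1)  txn=∅  M[L1]=30
step 14: P2: store L0 := 27  ⟶  IIM  (L0)  txn=∅  M[L0]=32
step 15: P0: load  L1  ⟶  SIO  (L1)  txn=BusRd  M[L1]=30
step 16: P0: load  L0  ⟶  SIO  (L0)  txn=BusRd  M[L0]=32
step 17: P2: store L1 := 84  ⟶  IIM  (L1)  txn=BusUpgr  M[L1]=30
step 18: P1: store L1 := 50  ⟶  IMI  (L1)  txn=BusRdX+Flush  M[L1]=84
step 19: P0: load  L1  ⟶  SOI  (L1)  txn=BusRd  M[L1]=84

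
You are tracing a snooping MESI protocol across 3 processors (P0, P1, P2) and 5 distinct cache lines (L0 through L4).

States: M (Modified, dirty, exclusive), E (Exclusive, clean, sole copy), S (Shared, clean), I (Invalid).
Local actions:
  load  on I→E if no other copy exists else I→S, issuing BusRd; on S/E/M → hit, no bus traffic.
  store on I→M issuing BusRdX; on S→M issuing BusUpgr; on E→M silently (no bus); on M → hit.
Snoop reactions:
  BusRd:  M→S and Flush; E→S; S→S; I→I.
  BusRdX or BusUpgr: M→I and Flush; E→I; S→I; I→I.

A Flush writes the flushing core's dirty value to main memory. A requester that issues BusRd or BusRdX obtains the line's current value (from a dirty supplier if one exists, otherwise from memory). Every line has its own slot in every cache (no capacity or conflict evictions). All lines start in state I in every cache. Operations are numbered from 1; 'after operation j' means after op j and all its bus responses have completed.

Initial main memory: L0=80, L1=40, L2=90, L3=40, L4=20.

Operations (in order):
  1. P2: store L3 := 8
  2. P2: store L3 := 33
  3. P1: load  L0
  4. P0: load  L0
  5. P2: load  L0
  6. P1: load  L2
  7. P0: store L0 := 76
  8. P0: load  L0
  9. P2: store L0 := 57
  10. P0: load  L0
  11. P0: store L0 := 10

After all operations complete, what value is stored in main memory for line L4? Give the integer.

memory[L4] = 20

  op1 P2: store L3 := 8 → I/I/M on L3; bus BusRdX; mem=40
  op2 P2: store L3 := 33 → I/I/M on L3; bus (none); mem=40
  op3 P1: load  L0 → I/E/I on L0; bus BusRd; mem=80
  op4 P0: load  L0 → S/S/I on L0; bus BusRd; mem=80
  op5 P2: load  L0 → S/S/S on L0; bus BusRd; mem=80
  op6 P1: load  L2 → I/E/I on L2; bus BusRd; mem=90
  op7 P0: store L0 := 76 → M/I/I on L0; bus BusUpgr; mem=80
  op8 P0: load  L0 → M/I/I on L0; bus (none); mem=80
  op9 P2: store L0 := 57 → I/I/M on L0; bus BusRdX Flush; mem=76
  op10 P0: load  L0 → S/I/S on L0; bus BusRd Flush; mem=57
  op11 P0: store L0 := 10 → M/I/I on L0; bus BusUpgr; mem=57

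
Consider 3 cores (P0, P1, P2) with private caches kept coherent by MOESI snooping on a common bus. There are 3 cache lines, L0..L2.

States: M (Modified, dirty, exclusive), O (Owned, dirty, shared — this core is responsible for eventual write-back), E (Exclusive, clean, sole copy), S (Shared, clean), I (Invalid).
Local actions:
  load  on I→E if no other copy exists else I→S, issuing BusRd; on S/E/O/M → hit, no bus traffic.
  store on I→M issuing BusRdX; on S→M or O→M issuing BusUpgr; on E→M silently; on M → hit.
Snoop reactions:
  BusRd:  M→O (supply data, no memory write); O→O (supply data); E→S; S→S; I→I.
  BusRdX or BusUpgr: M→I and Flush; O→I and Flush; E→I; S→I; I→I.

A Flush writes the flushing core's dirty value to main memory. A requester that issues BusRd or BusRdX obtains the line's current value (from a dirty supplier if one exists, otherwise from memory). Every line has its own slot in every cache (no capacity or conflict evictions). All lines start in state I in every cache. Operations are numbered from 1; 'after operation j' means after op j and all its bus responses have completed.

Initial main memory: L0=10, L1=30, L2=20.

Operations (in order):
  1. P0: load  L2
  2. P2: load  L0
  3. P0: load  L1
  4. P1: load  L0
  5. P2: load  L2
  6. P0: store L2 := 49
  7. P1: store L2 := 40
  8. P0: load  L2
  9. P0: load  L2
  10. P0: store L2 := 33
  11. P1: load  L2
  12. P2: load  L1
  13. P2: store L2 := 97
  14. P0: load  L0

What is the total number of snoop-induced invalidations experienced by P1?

1. P0: load  L2  bus=[BusRd]  L2: P0=E P1=I P2=I  mem[L2]=20
2. P2: load  L0  bus=[BusRd]  L0: P0=I P1=I P2=E  mem[L0]=10
3. P0: load  L1  bus=[BusRd]  L1: P0=E P1=I P2=I  mem[L1]=30
4. P1: load  L0  bus=[BusRd]  L0: P0=I P1=S P2=S  mem[L0]=10
5. P2: load  L2  bus=[BusRd]  L2: P0=S P1=I P2=S  mem[L2]=20
6. P0: store L2 := 49  bus=[BusUpgr]  L2: P0=M P1=I P2=I  mem[L2]=20
7. P1: store L2 := 40  bus=[BusRdX,Flush]  L2: P0=I P1=M P2=I  mem[L2]=49
8. P0: load  L2  bus=[BusRd]  L2: P0=S P1=O P2=I  mem[L2]=49
9. P0: load  L2  bus=[-]  L2: P0=S P1=O P2=I  mem[L2]=49
10. P0: store L2 := 33  bus=[BusUpgr,Flush]  L2: P0=M P1=I P2=I  mem[L2]=40
11. P1: load  L2  bus=[BusRd]  L2: P0=O P1=S P2=I  mem[L2]=40
12. P2: load  L1  bus=[BusRd]  L1: P0=S P1=I P2=S  mem[L1]=30
13. P2: store L2 := 97  bus=[BusRdX,Flush]  L2: P0=I P1=I P2=M  mem[L2]=33
14. P0: load  L0  bus=[BusRd]  L0: P0=S P1=S P2=S  mem[L0]=10

invalidations = 2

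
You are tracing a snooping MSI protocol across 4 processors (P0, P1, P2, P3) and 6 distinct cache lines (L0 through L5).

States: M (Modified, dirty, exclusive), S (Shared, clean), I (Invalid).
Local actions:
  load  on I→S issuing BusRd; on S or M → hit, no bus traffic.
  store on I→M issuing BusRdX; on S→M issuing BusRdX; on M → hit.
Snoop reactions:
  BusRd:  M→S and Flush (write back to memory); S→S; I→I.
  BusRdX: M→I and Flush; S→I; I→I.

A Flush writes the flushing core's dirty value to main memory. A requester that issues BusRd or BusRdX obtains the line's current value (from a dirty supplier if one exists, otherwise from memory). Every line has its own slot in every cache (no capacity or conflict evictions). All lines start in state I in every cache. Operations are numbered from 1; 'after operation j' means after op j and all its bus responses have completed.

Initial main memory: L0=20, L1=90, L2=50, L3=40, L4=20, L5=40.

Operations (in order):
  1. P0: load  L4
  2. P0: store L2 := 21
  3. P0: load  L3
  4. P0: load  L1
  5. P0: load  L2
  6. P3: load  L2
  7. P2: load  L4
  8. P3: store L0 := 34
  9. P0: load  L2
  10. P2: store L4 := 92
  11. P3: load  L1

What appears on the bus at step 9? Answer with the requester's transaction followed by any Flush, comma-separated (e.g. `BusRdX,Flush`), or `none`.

bus = none

1. P0: load  L4  bus=[BusRd]  L4: P0=S P1=I P2=I P3=I  mem[L4]=20
2. P0: store L2 := 21  bus=[BusRdX]  L2: P0=M P1=I P2=I P3=I  mem[L2]=50
3. P0: load  L3  bus=[BusRd]  L3: P0=S P1=I P2=I P3=I  mem[L3]=40
4. P0: load  L1  bus=[BusRd]  L1: P0=S P1=I P2=I P3=I  mem[L1]=90
5. P0: load  L2  bus=[-]  L2: P0=M P1=I P2=I P3=I  mem[L2]=50
6. P3: load  L2  bus=[BusRd,Flush]  L2: P0=S P1=I P2=I P3=S  mem[L2]=21
7. P2: load  L4  bus=[BusRd]  L4: P0=S P1=I P2=S P3=I  mem[L4]=20
8. P3: store L0 := 34  bus=[BusRdX]  L0: P0=I P1=I P2=I P3=M  mem[L0]=20
9. P0: load  L2  bus=[-]  L2: P0=S P1=I P2=I P3=S  mem[L2]=21
10. P2: store L4 := 92  bus=[BusRdX]  L4: P0=I P1=I P2=M P3=I  mem[L4]=20
11. P3: load  L1  bus=[BusRd]  L1: P0=S P1=I P2=I P3=S  mem[L1]=90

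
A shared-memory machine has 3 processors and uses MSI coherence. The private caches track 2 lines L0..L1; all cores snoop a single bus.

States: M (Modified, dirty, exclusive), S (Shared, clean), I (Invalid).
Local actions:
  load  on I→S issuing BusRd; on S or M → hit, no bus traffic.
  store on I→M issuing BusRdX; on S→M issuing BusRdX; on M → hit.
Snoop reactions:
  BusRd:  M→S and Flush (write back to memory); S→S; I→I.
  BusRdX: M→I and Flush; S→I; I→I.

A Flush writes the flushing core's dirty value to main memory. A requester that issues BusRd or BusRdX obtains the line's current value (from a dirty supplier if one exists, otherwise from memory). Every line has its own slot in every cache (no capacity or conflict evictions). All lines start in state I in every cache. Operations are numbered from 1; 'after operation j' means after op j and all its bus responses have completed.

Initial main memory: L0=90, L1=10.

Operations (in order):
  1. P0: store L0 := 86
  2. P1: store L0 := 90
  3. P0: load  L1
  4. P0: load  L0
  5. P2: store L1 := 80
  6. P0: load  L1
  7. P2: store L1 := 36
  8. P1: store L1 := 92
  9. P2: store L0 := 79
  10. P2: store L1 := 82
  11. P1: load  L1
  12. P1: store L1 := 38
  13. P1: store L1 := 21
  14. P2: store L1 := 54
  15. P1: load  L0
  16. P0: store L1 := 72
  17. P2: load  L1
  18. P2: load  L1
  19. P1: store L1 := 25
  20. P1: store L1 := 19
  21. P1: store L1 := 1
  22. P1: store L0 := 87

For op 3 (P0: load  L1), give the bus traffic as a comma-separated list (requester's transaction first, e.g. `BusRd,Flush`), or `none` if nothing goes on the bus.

[1] P0: store L0 := 86 | P0:M(86), P1:I, P2:I | bus: BusRdX
[2] P1: store L0 := 90 | P0:I, P1:M(90), P2:I | bus: BusRdX,Flush
[3] P0: load  L1 | P0:S(10), P1:I, P2:I | bus: BusRd
[4] P0: load  L0 | P0:S(90), P1:S(90), P2:I | bus: BusRd,Flush
[5] P2: store L1 := 80 | P0:I, P1:I, P2:M(80) | bus: BusRdX
[6] P0: load  L1 | P0:S(80), P1:I, P2:S(80) | bus: BusRd,Flush
[7] P2: store L1 := 36 | P0:I, P1:I, P2:M(36) | bus: BusRdX
[8] P1: store L1 := 92 | P0:I, P1:M(92), P2:I | bus: BusRdX,Flush
[9] P2: store L0 := 79 | P0:I, P1:I, P2:M(79) | bus: BusRdX
[10] P2: store L1 := 82 | P0:I, P1:I, P2:M(82) | bus: BusRdX,Flush
[11] P1: load  L1 | P0:I, P1:S(82), P2:S(82) | bus: BusRd,Flush
[12] P1: store L1 := 38 | P0:I, P1:M(38), P2:I | bus: BusRdX
[13] P1: store L1 := 21 | P0:I, P1:M(21), P2:I | bus: none
[14] P2: store L1 := 54 | P0:I, P1:I, P2:M(54) | bus: BusRdX,Flush
[15] P1: load  L0 | P0:I, P1:S(79), P2:S(79) | bus: BusRd,Flush
[16] P0: store L1 := 72 | P0:M(72), P1:I, P2:I | bus: BusRdX,Flush
[17] P2: load  L1 | P0:S(72), P1:I, P2:S(72) | bus: BusRd,Flush
[18] P2: load  L1 | P0:S(72), P1:I, P2:S(72) | bus: none
[19] P1: store L1 := 25 | P0:I, P1:M(25), P2:I | bus: BusRdX
[20] P1: store L1 := 19 | P0:I, P1:M(19), P2:I | bus: none
[21] P1: store L1 := 1 | P0:I, P1:M(1), P2:I | bus: none
[22] P1: store L0 := 87 | P0:I, P1:M(87), P2:I | bus: BusRdX

bus = BusRd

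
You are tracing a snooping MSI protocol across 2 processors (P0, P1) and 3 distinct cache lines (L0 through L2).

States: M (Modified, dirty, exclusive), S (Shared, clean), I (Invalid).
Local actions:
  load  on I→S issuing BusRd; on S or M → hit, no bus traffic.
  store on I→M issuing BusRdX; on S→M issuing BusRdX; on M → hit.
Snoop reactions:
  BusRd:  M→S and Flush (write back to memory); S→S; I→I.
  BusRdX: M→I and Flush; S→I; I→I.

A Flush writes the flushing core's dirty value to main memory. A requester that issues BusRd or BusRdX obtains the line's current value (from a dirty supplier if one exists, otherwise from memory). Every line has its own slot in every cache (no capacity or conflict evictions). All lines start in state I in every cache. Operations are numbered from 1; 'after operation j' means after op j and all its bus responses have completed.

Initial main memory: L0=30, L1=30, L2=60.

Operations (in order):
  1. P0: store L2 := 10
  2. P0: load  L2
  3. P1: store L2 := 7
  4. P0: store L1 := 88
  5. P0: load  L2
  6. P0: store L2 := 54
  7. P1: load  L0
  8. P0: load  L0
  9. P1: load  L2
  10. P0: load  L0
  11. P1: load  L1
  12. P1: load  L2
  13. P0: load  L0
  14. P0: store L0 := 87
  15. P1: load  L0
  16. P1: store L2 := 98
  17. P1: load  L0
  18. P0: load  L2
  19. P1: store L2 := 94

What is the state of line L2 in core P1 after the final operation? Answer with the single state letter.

1. P0: store L2 := 10  bus=[BusRdX]  L2: P0=M P1=I  mem[L2]=60
2. P0: load  L2  bus=[-]  L2: P0=M P1=I  mem[L2]=60
3. P1: store L2 := 7  bus=[BusRdX,Flush]  L2: P0=I P1=M  mem[L2]=10
4. P0: store L1 := 88  bus=[BusRdX]  L1: P0=M P1=I  mem[L1]=30
5. P0: load  L2  bus=[BusRd,Flush]  L2: P0=S P1=S  mem[L2]=7
6. P0: store L2 := 54  bus=[BusRdX]  L2: P0=M P1=I  mem[L2]=7
7. P1: load  L0  bus=[BusRd]  L0: P0=I P1=S  mem[L0]=30
8. P0: load  L0  bus=[BusRd]  L0: P0=S P1=S  mem[L0]=30
9. P1: load  L2  bus=[BusRd,Flush]  L2: P0=S P1=S  mem[L2]=54
10. P0: load  L0  bus=[-]  L0: P0=S P1=S  mem[L0]=30
11. P1: load  L1  bus=[BusRd,Flush]  L1: P0=S P1=S  mem[L1]=88
12. P1: load  L2  bus=[-]  L2: P0=S P1=S  mem[L2]=54
13. P0: load  L0  bus=[-]  L0: P0=S P1=S  mem[L0]=30
14. P0: store L0 := 87  bus=[BusRdX]  L0: P0=M P1=I  mem[L0]=30
15. P1: load  L0  bus=[BusRd,Flush]  L0: P0=S P1=S  mem[L0]=87
16. P1: store L2 := 98  bus=[BusRdX]  L2: P0=I P1=M  mem[L2]=54
17. P1: load  L0  bus=[-]  L0: P0=S P1=S  mem[L0]=87
18. P0: load  L2  bus=[BusRd,Flush]  L2: P0=S P1=S  mem[L2]=98
19. P1: store L2 := 94  bus=[BusRdX]  L2: P0=I P1=M  mem[L2]=98

state = M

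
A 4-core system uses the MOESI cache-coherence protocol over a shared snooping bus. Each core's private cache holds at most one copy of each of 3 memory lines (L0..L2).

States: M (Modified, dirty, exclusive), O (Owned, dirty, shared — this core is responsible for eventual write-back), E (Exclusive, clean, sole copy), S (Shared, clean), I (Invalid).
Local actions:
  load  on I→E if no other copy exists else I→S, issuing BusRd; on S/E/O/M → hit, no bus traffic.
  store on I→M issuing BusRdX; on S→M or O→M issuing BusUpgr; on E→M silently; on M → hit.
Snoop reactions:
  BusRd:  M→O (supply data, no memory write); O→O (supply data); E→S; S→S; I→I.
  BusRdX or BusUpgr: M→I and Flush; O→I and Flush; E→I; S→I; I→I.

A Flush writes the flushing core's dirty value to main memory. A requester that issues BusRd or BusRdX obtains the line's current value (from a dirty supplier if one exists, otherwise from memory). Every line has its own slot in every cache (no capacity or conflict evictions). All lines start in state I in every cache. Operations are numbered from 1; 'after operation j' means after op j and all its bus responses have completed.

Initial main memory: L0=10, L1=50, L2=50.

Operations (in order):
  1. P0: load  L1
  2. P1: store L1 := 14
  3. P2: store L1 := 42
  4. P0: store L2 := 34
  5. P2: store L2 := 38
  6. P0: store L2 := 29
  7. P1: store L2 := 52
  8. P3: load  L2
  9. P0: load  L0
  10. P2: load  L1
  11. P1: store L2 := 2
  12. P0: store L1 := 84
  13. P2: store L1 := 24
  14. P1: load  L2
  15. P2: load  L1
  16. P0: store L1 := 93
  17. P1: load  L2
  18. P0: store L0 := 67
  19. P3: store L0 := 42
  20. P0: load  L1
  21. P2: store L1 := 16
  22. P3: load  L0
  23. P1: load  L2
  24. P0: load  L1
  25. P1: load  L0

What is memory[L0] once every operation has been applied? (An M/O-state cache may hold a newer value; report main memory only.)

memory[L0] = 67

1. P0: load  L1  bus=[BusRd]  L1: P0=E P1=I P2=I P3=I  mem[L1]=50
2. P1: store L1 := 14  bus=[BusRdX]  L1: P0=I P1=M P2=I P3=I  mem[L1]=50
3. P2: store L1 := 42  bus=[BusRdX,Flush]  L1: P0=I P1=I P2=M P3=I  mem[L1]=14
4. P0: store L2 := 34  bus=[BusRdX]  L2: P0=M P1=I P2=I P3=I  mem[L2]=50
5. P2: store L2 := 38  bus=[BusRdX,Flush]  L2: P0=I P1=I P2=M P3=I  mem[L2]=34
6. P0: store L2 := 29  bus=[BusRdX,Flush]  L2: P0=M P1=I P2=I P3=I  mem[L2]=38
7. P1: store L2 := 52  bus=[BusRdX,Flush]  L2: P0=I P1=M P2=I P3=I  mem[L2]=29
8. P3: load  L2  bus=[BusRd]  L2: P0=I P1=O P2=I P3=S  mem[L2]=29
9. P0: load  L0  bus=[BusRd]  L0: P0=E P1=I P2=I P3=I  mem[L0]=10
10. P2: load  L1  bus=[-]  L1: P0=I P1=I P2=M P3=I  mem[L1]=14
11. P1: store L2 := 2  bus=[BusUpgr]  L2: P0=I P1=M P2=I P3=I  mem[L2]=29
12. P0: store L1 := 84  bus=[BusRdX,Flush]  L1: P0=M P1=I P2=I P3=I  mem[L1]=42
13. P2: store L1 := 24  bus=[BusRdX,Flush]  L1: P0=I P1=I P2=M P3=I  mem[L1]=84
14. P1: load  L2  bus=[-]  L2: P0=I P1=M P2=I P3=I  mem[L2]=29
15. P2: load  L1  bus=[-]  L1: P0=I P1=I P2=M P3=I  mem[L1]=84
16. P0: store L1 := 93  bus=[BusRdX,Flush]  L1: P0=M P1=I P2=I P3=I  mem[L1]=24
17. P1: load  L2  bus=[-]  L2: P0=I P1=M P2=I P3=I  mem[L2]=29
18. P0: store L0 := 67  bus=[-]  L0: P0=M P1=I P2=I P3=I  mem[L0]=10
19. P3: store L0 := 42  bus=[BusRdX,Flush]  L0: P0=I P1=I P2=I P3=M  mem[L0]=67
20. P0: load  L1  bus=[-]  L1: P0=M P1=I P2=I P3=I  mem[L1]=24
21. P2: store L1 := 16  bus=[BusRdX,Flush]  L1: P0=I P1=I P2=M P3=I  mem[L1]=93
22. P3: load  L0  bus=[-]  L0: P0=I P1=I P2=I P3=M  mem[L0]=67
23. P1: load  L2  bus=[-]  L2: P0=I P1=M P2=I P3=I  mem[L2]=29
24. P0: load  L1  bus=[BusRd]  L1: P0=S P1=I P2=O P3=I  mem[L1]=93
25. P1: load  L0  bus=[BusRd]  L0: P0=I P1=S P2=I P3=O  mem[L0]=67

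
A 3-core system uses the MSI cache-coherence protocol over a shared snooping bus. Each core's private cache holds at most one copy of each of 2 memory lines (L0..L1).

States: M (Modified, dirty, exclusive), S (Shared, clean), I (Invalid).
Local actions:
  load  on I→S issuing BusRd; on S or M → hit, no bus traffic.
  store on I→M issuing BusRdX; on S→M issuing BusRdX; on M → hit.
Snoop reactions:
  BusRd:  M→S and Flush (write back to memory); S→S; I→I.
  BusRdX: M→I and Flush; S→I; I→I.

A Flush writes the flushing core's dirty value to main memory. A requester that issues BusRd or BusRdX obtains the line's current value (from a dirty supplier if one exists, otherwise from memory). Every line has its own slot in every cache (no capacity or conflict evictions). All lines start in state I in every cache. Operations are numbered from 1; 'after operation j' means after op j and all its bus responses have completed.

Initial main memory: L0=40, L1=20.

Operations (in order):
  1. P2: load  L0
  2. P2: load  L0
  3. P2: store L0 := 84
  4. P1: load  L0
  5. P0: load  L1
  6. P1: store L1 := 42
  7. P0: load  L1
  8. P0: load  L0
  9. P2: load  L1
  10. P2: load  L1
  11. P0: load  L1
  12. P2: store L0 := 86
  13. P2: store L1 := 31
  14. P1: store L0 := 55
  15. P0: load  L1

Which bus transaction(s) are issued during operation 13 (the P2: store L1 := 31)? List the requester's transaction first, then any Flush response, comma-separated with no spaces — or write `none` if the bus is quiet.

bus = BusRdX

1. P2: load  L0  bus=[BusRd]  L0: P0=I P1=I P2=S  mem[L0]=40
2. P2: load  L0  bus=[-]  L0: P0=I P1=I P2=S  mem[L0]=40
3. P2: store L0 := 84  bus=[BusRdX]  L0: P0=I P1=I P2=M  mem[L0]=40
4. P1: load  L0  bus=[BusRd,Flush]  L0: P0=I P1=S P2=S  mem[L0]=84
5. P0: load  L1  bus=[BusRd]  L1: P0=S P1=I P2=I  mem[L1]=20
6. P1: store L1 := 42  bus=[BusRdX]  L1: P0=I P1=M P2=I  mem[L1]=20
7. P0: load  L1  bus=[BusRd,Flush]  L1: P0=S P1=S P2=I  mem[L1]=42
8. P0: load  L0  bus=[BusRd]  L0: P0=S P1=S P2=S  mem[L0]=84
9. P2: load  L1  bus=[BusRd]  L1: P0=S P1=S P2=S  mem[L1]=42
10. P2: load  L1  bus=[-]  L1: P0=S P1=S P2=S  mem[L1]=42
11. P0: load  L1  bus=[-]  L1: P0=S P1=S P2=S  mem[L1]=42
12. P2: store L0 := 86  bus=[BusRdX]  L0: P0=I P1=I P2=M  mem[L0]=84
13. P2: store L1 := 31  bus=[BusRdX]  L1: P0=I P1=I P2=M  mem[L1]=42
14. P1: store L0 := 55  bus=[BusRdX,Flush]  L0: P0=I P1=M P2=I  mem[L0]=86
15. P0: load  L1  bus=[BusRd,Flush]  L1: P0=S P1=I P2=S  mem[L1]=31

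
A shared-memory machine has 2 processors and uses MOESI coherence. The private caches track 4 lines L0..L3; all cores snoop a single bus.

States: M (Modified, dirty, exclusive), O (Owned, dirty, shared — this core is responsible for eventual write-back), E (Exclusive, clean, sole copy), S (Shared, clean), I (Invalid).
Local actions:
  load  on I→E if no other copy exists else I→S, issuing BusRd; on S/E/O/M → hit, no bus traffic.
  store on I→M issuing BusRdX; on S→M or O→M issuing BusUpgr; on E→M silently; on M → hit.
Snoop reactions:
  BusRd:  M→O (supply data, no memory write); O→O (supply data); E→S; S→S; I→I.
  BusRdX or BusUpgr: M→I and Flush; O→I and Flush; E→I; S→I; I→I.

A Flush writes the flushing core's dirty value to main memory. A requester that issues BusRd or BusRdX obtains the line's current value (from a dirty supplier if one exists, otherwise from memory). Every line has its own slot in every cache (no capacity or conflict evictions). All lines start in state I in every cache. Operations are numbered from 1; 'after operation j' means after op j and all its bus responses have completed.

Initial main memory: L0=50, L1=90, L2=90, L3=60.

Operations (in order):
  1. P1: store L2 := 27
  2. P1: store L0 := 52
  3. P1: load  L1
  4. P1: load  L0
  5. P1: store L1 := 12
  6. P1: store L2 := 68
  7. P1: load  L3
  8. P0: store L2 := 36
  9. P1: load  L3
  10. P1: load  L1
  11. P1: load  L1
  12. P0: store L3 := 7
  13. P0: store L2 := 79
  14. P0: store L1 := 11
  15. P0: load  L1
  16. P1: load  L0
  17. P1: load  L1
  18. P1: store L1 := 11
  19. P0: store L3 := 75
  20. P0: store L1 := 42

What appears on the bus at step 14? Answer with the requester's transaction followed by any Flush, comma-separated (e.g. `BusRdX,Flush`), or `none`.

bus = BusRdX,Flush

1. P1: store L2 := 27  bus=[BusRdX]  L2: P0=I P1=M  mem[L2]=90
2. P1: store L0 := 52  bus=[BusRdX]  L0: P0=I P1=M  mem[L0]=50
3. P1: load  L1  bus=[BusRd]  L1: P0=I P1=E  mem[L1]=90
4. P1: load  L0  bus=[-]  L0: P0=I P1=M  mem[L0]=50
5. P1: store L1 := 12  bus=[-]  L1: P0=I P1=M  mem[L1]=90
6. P1: store L2 := 68  bus=[-]  L2: P0=I P1=M  mem[L2]=90
7. P1: load  L3  bus=[BusRd]  L3: P0=I P1=E  mem[L3]=60
8. P0: store L2 := 36  bus=[BusRdX,Flush]  L2: P0=M P1=I  mem[L2]=68
9. P1: load  L3  bus=[-]  L3: P0=I P1=E  mem[L3]=60
10. P1: load  L1  bus=[-]  L1: P0=I P1=M  mem[L1]=90
11. P1: load  L1  bus=[-]  L1: P0=I P1=M  mem[L1]=90
12. P0: store L3 := 7  bus=[BusRdX]  L3: P0=M P1=I  mem[L3]=60
13. P0: store L2 := 79  bus=[-]  L2: P0=M P1=I  mem[L2]=68
14. P0: store L1 := 11  bus=[BusRdX,Flush]  L1: P0=M P1=I  mem[L1]=12
15. P0: load  L1  bus=[-]  L1: P0=M P1=I  mem[L1]=12
16. P1: load  L0  bus=[-]  L0: P0=I P1=M  mem[L0]=50
17. P1: load  L1  bus=[BusRd]  L1: P0=O P1=S  mem[L1]=12
18. P1: store L1 := 11  bus=[BusUpgr,Flush]  L1: P0=I P1=M  mem[L1]=11
19. P0: store L3 := 75  bus=[-]  L3: P0=M P1=I  mem[L3]=60
20. P0: store L1 := 42  bus=[BusRdX,Flush]  L1: P0=M P1=I  mem[L1]=11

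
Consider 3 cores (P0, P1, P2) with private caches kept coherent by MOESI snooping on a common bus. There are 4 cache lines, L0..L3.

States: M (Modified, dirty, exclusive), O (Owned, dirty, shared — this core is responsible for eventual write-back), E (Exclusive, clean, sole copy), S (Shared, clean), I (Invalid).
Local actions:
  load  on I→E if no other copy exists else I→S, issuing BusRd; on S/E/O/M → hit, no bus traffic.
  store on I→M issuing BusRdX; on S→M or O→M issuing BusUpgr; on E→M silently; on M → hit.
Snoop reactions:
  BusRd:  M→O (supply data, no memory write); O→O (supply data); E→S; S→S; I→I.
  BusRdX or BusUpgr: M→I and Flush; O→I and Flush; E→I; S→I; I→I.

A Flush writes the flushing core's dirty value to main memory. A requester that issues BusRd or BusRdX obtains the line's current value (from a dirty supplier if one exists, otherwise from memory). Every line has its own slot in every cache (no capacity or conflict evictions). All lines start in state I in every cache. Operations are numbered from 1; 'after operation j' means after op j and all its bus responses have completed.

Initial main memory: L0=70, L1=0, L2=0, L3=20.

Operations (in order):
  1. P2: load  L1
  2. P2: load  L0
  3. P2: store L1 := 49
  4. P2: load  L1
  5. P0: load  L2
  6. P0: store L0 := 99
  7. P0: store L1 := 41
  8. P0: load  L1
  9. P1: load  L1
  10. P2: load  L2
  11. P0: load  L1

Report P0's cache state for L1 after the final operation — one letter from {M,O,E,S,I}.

1. P2: load  L1  bus=[BusRd]  L1: P0=I P1=I P2=E  mem[L1]=0
2. P2: load  L0  bus=[BusRd]  L0: P0=I P1=I P2=E  mem[L0]=70
3. P2: store L1 := 49  bus=[-]  L1: P0=I P1=I P2=M  mem[L1]=0
4. P2: load  L1  bus=[-]  L1: P0=I P1=I P2=M  mem[L1]=0
5. P0: load  L2  bus=[BusRd]  L2: P0=E P1=I P2=I  mem[L2]=0
6. P0: store L0 := 99  bus=[BusRdX]  L0: P0=M P1=I P2=I  mem[L0]=70
7. P0: store L1 := 41  bus=[BusRdX,Flush]  L1: P0=M P1=I P2=I  mem[L1]=49
8. P0: load  L1  bus=[-]  L1: P0=M P1=I P2=I  mem[L1]=49
9. P1: load  L1  bus=[BusRd]  L1: P0=O P1=S P2=I  mem[L1]=49
10. P2: load  L2  bus=[BusRd]  L2: P0=S P1=I P2=S  mem[L2]=0
11. P0: load  L1  bus=[-]  L1: P0=O P1=S P2=I  mem[L1]=49

state = O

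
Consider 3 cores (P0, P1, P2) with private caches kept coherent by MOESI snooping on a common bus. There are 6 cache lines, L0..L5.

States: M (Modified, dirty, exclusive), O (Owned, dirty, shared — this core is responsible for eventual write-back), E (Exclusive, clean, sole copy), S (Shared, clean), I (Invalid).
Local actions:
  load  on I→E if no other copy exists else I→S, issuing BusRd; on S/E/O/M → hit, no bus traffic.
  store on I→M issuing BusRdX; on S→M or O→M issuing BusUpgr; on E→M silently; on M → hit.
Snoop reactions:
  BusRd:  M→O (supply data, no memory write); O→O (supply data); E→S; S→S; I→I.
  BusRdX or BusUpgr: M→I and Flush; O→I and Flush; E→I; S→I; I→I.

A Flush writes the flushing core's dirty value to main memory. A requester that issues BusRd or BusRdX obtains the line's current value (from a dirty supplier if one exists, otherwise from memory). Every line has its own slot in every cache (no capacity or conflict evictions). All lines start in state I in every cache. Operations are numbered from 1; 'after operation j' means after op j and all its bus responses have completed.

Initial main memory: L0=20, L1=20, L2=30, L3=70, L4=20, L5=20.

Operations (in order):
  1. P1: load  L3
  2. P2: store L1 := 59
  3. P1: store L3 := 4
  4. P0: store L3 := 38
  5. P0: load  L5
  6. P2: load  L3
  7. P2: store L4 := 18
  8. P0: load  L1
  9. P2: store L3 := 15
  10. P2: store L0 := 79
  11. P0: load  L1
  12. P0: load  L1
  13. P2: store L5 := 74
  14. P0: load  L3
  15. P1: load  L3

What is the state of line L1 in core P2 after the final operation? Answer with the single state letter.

state = O

step 1: P1: load  L3  ⟶  IEI  (L3)  txn=BusRd  M[L3]=70
step 2: P2: store L1 := 59  ⟶  IIM  (L1)  txn=BusRdX  M[L1]=20
step 3: P1: store L3 := 4  ⟶  IMI  (L3)  txn=∅  M[L3]=70
step 4: P0: store L3 := 38  ⟶  MII  (L3)  txn=BusRdX+Flush  M[L3]=4
step 5: P0: load  L5  ⟶  EII  (L5)  txn=BusRd  M[L5]=20
step 6: P2: load  L3  ⟶  OIS  (L3)  txn=BusRd  M[L3]=4
step 7: P2: store L4 := 18  ⟶  IIM  (L4)  txn=BusRdX  M[L4]=20
step 8: P0: load  L1  ⟶  SIO  (L1)  txn=BusRd  M[L1]=20
step 9: P2: store L3 := 15  ⟶  IIM  (L3)  txn=BusUpgr+Flush  M[L3]=38
step 10: P2: store L0 := 79  ⟶  IIM  (L0)  txn=BusRdX  M[L0]=20
step 11: P0: load  L1  ⟶  SIO  (L1)  txn=∅  M[L1]=20
step 12: P0: load  L1  ⟶  SIO  (L1)  txn=∅  M[L1]=20
step 13: P2: store L5 := 74  ⟶  IIM  (L5)  txn=BusRdX  M[L5]=20
step 14: P0: load  L3  ⟶  SIO  (L3)  txn=BusRd  M[L3]=38
step 15: P1: load  L3  ⟶  SSO  (L3)  txn=BusRd  M[L3]=38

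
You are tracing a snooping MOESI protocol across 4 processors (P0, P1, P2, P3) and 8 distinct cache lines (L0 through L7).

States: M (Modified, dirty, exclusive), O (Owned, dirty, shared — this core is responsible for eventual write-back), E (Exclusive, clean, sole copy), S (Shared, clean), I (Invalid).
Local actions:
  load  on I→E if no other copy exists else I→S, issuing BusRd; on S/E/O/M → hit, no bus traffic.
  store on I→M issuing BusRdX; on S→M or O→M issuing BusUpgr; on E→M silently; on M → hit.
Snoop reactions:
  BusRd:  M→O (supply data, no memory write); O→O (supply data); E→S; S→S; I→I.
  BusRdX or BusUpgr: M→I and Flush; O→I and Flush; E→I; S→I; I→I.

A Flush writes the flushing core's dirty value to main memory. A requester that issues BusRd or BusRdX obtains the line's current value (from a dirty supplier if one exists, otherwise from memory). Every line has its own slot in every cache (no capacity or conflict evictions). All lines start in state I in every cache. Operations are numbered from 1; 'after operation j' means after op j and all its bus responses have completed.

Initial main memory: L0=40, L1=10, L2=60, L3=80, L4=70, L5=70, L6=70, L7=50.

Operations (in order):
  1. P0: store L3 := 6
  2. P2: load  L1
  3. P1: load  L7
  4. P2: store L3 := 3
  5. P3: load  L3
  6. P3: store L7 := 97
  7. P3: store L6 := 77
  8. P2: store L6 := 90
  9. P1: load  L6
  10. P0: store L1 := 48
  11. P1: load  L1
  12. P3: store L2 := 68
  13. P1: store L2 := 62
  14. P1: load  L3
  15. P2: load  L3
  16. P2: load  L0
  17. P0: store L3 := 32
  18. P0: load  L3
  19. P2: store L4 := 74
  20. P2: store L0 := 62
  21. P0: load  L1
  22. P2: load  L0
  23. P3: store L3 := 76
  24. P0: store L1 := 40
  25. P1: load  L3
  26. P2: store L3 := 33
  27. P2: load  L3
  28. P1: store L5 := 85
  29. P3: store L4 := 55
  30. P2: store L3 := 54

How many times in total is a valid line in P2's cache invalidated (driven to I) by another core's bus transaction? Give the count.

invalidations = 3

[1] P0: store L3 := 6 | P0:M(6), P1:I, P2:I, P3:I | bus: BusRdX
[2] P2: load  L1 | P0:I, P1:I, P2:E(10), P3:I | bus: BusRd
[3] P1: load  L7 | P0:I, P1:E(50), P2:I, P3:I | bus: BusRd
[4] P2: store L3 := 3 | P0:I, P1:I, P2:M(3), P3:I | bus: BusRdX,Flush
[5] P3: load  L3 | P0:I, P1:I, P2:O(3), P3:S(3) | bus: BusRd
[6] P3: store L7 := 97 | P0:I, P1:I, P2:I, P3:M(97) | bus: BusRdX
[7] P3: store L6 := 77 | P0:I, P1:I, P2:I, P3:M(77) | bus: BusRdX
[8] P2: store L6 := 90 | P0:I, P1:I, P2:M(90), P3:I | bus: BusRdX,Flush
[9] P1: load  L6 | P0:I, P1:S(90), P2:O(90), P3:I | bus: BusRd
[10] P0: store L1 := 48 | P0:M(48), P1:I, P2:I, P3:I | bus: BusRdX
[11] P1: load  L1 | P0:O(48), P1:S(48), P2:I, P3:I | bus: BusRd
[12] P3: store L2 := 68 | P0:I, P1:I, P2:I, P3:M(68) | bus: BusRdX
[13] P1: store L2 := 62 | P0:I, P1:M(62), P2:I, P3:I | bus: BusRdX,Flush
[14] P1: load  L3 | P0:I, P1:S(3), P2:O(3), P3:S(3) | bus: BusRd
[15] P2: load  L3 | P0:I, P1:S(3), P2:O(3), P3:S(3) | bus: none
[16] P2: load  L0 | P0:I, P1:I, P2:E(40), P3:I | bus: BusRd
[17] P0: store L3 := 32 | P0:M(32), P1:I, P2:I, P3:I | bus: BusRdX,Flush
[18] P0: load  L3 | P0:M(32), P1:I, P2:I, P3:I | bus: none
[19] P2: store L4 := 74 | P0:I, P1:I, P2:M(74), P3:I | bus: BusRdX
[20] P2: store L0 := 62 | P0:I, P1:I, P2:M(62), P3:I | bus: none
[21] P0: load  L1 | P0:O(48), P1:S(48), P2:I, P3:I | bus: none
[22] P2: load  L0 | P0:I, P1:I, P2:M(62), P3:I | bus: none
[23] P3: store L3 := 76 | P0:I, P1:I, P2:I, P3:M(76) | bus: BusRdX,Flush
[24] P0: store L1 := 40 | P0:M(40), P1:I, P2:I, P3:I | bus: BusUpgr
[25] P1: load  L3 | P0:I, P1:S(76), P2:I, P3:O(76) | bus: BusRd
[26] P2: store L3 := 33 | P0:I, P1:I, P2:M(33), P3:I | bus: BusRdX,Flush
[27] P2: load  L3 | P0:I, P1:I, P2:M(33), P3:I | bus: none
[28] P1: store L5 := 85 | P0:I, P1:M(85), P2:I, P3:I | bus: BusRdX
[29] P3: store L4 := 55 | P0:I, P1:I, P2:I, P3:M(55) | bus: BusRdX,Flush
[30] P2: store L3 := 54 | P0:I, P1:I, P2:M(54), P3:I | bus: none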